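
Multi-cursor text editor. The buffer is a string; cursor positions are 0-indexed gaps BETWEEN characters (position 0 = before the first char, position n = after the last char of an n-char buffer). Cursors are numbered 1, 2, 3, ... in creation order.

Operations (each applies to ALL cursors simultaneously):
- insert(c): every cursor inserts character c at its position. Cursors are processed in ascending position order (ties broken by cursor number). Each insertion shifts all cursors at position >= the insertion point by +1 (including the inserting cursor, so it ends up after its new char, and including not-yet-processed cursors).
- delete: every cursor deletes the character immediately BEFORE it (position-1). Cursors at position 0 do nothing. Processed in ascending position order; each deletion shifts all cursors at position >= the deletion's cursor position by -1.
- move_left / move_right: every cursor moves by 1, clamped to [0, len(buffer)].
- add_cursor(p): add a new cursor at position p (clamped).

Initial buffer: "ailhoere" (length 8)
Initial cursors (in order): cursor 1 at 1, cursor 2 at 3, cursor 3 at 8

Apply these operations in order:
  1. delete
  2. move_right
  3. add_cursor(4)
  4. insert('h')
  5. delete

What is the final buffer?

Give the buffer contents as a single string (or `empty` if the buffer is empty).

After op 1 (delete): buffer="ihoer" (len 5), cursors c1@0 c2@1 c3@5, authorship .....
After op 2 (move_right): buffer="ihoer" (len 5), cursors c1@1 c2@2 c3@5, authorship .....
After op 3 (add_cursor(4)): buffer="ihoer" (len 5), cursors c1@1 c2@2 c4@4 c3@5, authorship .....
After op 4 (insert('h')): buffer="ihhhoehrh" (len 9), cursors c1@2 c2@4 c4@7 c3@9, authorship .1.2..4.3
After op 5 (delete): buffer="ihoer" (len 5), cursors c1@1 c2@2 c4@4 c3@5, authorship .....

Answer: ihoer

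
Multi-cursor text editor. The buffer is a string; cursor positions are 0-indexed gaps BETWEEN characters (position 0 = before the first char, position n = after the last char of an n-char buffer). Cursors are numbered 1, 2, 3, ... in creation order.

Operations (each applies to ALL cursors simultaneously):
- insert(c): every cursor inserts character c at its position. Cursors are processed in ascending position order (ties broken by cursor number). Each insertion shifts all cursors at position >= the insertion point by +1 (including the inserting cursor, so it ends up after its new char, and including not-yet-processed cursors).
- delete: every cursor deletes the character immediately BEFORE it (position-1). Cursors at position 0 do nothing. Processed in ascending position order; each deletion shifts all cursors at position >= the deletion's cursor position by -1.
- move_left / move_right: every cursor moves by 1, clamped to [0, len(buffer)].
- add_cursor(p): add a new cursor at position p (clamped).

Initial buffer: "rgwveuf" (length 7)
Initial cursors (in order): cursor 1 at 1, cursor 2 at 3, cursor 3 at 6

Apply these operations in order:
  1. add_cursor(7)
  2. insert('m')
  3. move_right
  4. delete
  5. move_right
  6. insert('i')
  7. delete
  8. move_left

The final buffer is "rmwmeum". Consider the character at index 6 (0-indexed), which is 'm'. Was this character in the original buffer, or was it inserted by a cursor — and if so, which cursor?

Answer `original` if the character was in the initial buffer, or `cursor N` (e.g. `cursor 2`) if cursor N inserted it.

Answer: cursor 3

Derivation:
After op 1 (add_cursor(7)): buffer="rgwveuf" (len 7), cursors c1@1 c2@3 c3@6 c4@7, authorship .......
After op 2 (insert('m')): buffer="rmgwmveumfm" (len 11), cursors c1@2 c2@5 c3@9 c4@11, authorship .1..2...3.4
After op 3 (move_right): buffer="rmgwmveumfm" (len 11), cursors c1@3 c2@6 c3@10 c4@11, authorship .1..2...3.4
After op 4 (delete): buffer="rmwmeum" (len 7), cursors c1@2 c2@4 c3@7 c4@7, authorship .1.2..3
After op 5 (move_right): buffer="rmwmeum" (len 7), cursors c1@3 c2@5 c3@7 c4@7, authorship .1.2..3
After op 6 (insert('i')): buffer="rmwimeiumii" (len 11), cursors c1@4 c2@7 c3@11 c4@11, authorship .1.12.2.334
After op 7 (delete): buffer="rmwmeum" (len 7), cursors c1@3 c2@5 c3@7 c4@7, authorship .1.2..3
After op 8 (move_left): buffer="rmwmeum" (len 7), cursors c1@2 c2@4 c3@6 c4@6, authorship .1.2..3
Authorship (.=original, N=cursor N): . 1 . 2 . . 3
Index 6: author = 3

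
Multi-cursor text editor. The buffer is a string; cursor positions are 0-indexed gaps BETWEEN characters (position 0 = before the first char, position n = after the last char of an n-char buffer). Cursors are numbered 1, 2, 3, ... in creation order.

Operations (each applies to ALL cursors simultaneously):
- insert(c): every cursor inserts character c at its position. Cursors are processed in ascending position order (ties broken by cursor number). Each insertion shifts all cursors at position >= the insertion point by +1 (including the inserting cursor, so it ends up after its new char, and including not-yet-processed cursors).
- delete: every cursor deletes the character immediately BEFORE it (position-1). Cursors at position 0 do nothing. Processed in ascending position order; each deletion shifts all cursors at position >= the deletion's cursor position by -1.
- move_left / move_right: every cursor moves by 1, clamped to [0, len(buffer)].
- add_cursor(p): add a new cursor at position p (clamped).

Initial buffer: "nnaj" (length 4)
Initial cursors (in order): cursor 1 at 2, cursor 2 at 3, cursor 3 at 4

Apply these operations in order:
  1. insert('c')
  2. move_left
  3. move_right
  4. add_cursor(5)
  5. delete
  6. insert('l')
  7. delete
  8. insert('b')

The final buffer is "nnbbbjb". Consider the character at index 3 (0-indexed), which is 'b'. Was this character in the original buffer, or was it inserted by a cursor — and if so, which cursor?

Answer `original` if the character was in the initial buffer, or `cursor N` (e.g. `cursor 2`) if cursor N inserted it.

After op 1 (insert('c')): buffer="nncacjc" (len 7), cursors c1@3 c2@5 c3@7, authorship ..1.2.3
After op 2 (move_left): buffer="nncacjc" (len 7), cursors c1@2 c2@4 c3@6, authorship ..1.2.3
After op 3 (move_right): buffer="nncacjc" (len 7), cursors c1@3 c2@5 c3@7, authorship ..1.2.3
After op 4 (add_cursor(5)): buffer="nncacjc" (len 7), cursors c1@3 c2@5 c4@5 c3@7, authorship ..1.2.3
After op 5 (delete): buffer="nnj" (len 3), cursors c1@2 c2@2 c4@2 c3@3, authorship ...
After op 6 (insert('l')): buffer="nnllljl" (len 7), cursors c1@5 c2@5 c4@5 c3@7, authorship ..124.3
After op 7 (delete): buffer="nnj" (len 3), cursors c1@2 c2@2 c4@2 c3@3, authorship ...
After op 8 (insert('b')): buffer="nnbbbjb" (len 7), cursors c1@5 c2@5 c4@5 c3@7, authorship ..124.3
Authorship (.=original, N=cursor N): . . 1 2 4 . 3
Index 3: author = 2

Answer: cursor 2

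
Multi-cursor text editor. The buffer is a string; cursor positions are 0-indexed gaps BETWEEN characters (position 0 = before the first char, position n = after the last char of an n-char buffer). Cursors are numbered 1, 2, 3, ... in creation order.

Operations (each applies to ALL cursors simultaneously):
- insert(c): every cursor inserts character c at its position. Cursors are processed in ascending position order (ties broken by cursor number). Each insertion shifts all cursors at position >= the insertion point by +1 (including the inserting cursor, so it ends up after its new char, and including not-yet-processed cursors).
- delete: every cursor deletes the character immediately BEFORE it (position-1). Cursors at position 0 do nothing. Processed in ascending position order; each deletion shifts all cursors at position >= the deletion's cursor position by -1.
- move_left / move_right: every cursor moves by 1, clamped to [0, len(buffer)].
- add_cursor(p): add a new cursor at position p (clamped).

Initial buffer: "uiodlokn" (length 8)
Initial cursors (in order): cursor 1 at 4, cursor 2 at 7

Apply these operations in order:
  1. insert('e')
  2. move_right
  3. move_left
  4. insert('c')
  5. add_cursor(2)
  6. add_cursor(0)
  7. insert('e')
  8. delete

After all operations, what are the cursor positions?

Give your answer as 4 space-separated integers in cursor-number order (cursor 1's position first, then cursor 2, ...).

After op 1 (insert('e')): buffer="uiodeloken" (len 10), cursors c1@5 c2@9, authorship ....1...2.
After op 2 (move_right): buffer="uiodeloken" (len 10), cursors c1@6 c2@10, authorship ....1...2.
After op 3 (move_left): buffer="uiodeloken" (len 10), cursors c1@5 c2@9, authorship ....1...2.
After op 4 (insert('c')): buffer="uiodeclokecn" (len 12), cursors c1@6 c2@11, authorship ....11...22.
After op 5 (add_cursor(2)): buffer="uiodeclokecn" (len 12), cursors c3@2 c1@6 c2@11, authorship ....11...22.
After op 6 (add_cursor(0)): buffer="uiodeclokecn" (len 12), cursors c4@0 c3@2 c1@6 c2@11, authorship ....11...22.
After op 7 (insert('e')): buffer="euieodecelokecen" (len 16), cursors c4@1 c3@4 c1@9 c2@15, authorship 4..3..111...222.
After op 8 (delete): buffer="uiodeclokecn" (len 12), cursors c4@0 c3@2 c1@6 c2@11, authorship ....11...22.

Answer: 6 11 2 0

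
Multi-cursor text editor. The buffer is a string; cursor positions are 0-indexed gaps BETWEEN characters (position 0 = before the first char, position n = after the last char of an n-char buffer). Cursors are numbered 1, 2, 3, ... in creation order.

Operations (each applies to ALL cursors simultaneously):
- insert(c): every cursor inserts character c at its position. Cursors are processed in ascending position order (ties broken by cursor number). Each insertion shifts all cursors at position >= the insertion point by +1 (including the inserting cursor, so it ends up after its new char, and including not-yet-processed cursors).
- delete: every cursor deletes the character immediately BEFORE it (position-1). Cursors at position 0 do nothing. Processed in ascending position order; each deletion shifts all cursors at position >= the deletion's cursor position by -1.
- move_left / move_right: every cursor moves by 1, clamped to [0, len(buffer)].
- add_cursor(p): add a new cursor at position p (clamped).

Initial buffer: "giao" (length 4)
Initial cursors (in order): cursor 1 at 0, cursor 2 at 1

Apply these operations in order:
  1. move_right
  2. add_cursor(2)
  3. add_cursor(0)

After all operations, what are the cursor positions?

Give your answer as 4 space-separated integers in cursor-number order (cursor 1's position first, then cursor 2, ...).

Answer: 1 2 2 0

Derivation:
After op 1 (move_right): buffer="giao" (len 4), cursors c1@1 c2@2, authorship ....
After op 2 (add_cursor(2)): buffer="giao" (len 4), cursors c1@1 c2@2 c3@2, authorship ....
After op 3 (add_cursor(0)): buffer="giao" (len 4), cursors c4@0 c1@1 c2@2 c3@2, authorship ....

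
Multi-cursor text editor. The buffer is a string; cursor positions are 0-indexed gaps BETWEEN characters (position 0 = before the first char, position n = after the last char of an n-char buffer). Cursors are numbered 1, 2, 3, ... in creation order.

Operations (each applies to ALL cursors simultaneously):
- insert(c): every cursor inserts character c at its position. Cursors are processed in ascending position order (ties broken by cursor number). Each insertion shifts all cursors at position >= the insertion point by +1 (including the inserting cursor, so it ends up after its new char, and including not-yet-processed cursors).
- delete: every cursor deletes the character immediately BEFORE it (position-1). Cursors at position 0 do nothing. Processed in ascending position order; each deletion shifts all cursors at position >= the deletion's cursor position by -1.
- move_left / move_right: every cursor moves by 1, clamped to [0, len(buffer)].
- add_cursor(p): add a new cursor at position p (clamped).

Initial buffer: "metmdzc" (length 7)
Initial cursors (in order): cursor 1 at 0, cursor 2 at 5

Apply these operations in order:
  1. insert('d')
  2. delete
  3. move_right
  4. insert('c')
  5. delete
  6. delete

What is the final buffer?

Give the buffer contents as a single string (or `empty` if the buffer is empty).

After op 1 (insert('d')): buffer="dmetmddzc" (len 9), cursors c1@1 c2@7, authorship 1.....2..
After op 2 (delete): buffer="metmdzc" (len 7), cursors c1@0 c2@5, authorship .......
After op 3 (move_right): buffer="metmdzc" (len 7), cursors c1@1 c2@6, authorship .......
After op 4 (insert('c')): buffer="mcetmdzcc" (len 9), cursors c1@2 c2@8, authorship .1.....2.
After op 5 (delete): buffer="metmdzc" (len 7), cursors c1@1 c2@6, authorship .......
After op 6 (delete): buffer="etmdc" (len 5), cursors c1@0 c2@4, authorship .....

Answer: etmdc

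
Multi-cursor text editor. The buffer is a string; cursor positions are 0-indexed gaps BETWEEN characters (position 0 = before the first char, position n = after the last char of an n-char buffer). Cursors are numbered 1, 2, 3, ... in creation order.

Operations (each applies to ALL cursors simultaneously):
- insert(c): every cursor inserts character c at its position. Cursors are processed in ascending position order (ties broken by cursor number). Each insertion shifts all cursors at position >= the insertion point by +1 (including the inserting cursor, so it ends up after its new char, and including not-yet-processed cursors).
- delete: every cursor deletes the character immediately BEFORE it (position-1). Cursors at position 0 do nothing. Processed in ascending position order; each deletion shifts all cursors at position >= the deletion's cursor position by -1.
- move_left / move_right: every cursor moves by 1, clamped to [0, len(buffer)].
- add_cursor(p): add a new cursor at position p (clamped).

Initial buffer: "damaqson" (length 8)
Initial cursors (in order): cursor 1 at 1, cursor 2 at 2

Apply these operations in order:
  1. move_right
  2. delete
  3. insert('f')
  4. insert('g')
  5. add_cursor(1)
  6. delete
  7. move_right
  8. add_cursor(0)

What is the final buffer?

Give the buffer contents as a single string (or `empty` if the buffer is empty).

After op 1 (move_right): buffer="damaqson" (len 8), cursors c1@2 c2@3, authorship ........
After op 2 (delete): buffer="daqson" (len 6), cursors c1@1 c2@1, authorship ......
After op 3 (insert('f')): buffer="dffaqson" (len 8), cursors c1@3 c2@3, authorship .12.....
After op 4 (insert('g')): buffer="dffggaqson" (len 10), cursors c1@5 c2@5, authorship .1212.....
After op 5 (add_cursor(1)): buffer="dffggaqson" (len 10), cursors c3@1 c1@5 c2@5, authorship .1212.....
After op 6 (delete): buffer="ffaqson" (len 7), cursors c3@0 c1@2 c2@2, authorship 12.....
After op 7 (move_right): buffer="ffaqson" (len 7), cursors c3@1 c1@3 c2@3, authorship 12.....
After op 8 (add_cursor(0)): buffer="ffaqson" (len 7), cursors c4@0 c3@1 c1@3 c2@3, authorship 12.....

Answer: ffaqson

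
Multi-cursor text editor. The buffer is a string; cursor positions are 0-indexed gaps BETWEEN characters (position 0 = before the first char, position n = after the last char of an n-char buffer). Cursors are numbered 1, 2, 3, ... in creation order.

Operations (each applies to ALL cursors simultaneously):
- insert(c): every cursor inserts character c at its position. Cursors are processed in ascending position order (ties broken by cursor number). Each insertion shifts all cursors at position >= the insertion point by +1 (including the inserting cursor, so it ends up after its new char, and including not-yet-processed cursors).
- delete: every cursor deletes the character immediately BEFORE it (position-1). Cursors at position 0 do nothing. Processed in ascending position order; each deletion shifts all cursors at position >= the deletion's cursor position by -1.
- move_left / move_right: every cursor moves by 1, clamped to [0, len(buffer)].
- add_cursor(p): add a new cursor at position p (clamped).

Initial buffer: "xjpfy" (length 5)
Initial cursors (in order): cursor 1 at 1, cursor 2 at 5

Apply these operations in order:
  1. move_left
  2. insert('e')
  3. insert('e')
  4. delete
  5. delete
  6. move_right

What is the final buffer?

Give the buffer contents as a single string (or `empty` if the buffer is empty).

After op 1 (move_left): buffer="xjpfy" (len 5), cursors c1@0 c2@4, authorship .....
After op 2 (insert('e')): buffer="exjpfey" (len 7), cursors c1@1 c2@6, authorship 1....2.
After op 3 (insert('e')): buffer="eexjpfeey" (len 9), cursors c1@2 c2@8, authorship 11....22.
After op 4 (delete): buffer="exjpfey" (len 7), cursors c1@1 c2@6, authorship 1....2.
After op 5 (delete): buffer="xjpfy" (len 5), cursors c1@0 c2@4, authorship .....
After op 6 (move_right): buffer="xjpfy" (len 5), cursors c1@1 c2@5, authorship .....

Answer: xjpfy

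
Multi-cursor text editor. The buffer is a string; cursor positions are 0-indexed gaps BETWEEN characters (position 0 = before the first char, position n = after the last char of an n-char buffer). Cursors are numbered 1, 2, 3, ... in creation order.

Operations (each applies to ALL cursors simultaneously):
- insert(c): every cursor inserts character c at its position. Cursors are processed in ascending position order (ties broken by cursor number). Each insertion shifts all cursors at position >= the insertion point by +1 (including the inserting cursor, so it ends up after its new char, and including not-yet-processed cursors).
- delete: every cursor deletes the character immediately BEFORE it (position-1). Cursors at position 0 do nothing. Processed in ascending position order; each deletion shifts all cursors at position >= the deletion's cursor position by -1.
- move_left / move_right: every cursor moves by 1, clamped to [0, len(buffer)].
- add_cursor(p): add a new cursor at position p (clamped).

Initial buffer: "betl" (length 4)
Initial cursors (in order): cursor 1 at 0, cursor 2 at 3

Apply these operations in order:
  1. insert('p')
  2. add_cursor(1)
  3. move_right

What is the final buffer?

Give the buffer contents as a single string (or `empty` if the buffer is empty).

Answer: pbetpl

Derivation:
After op 1 (insert('p')): buffer="pbetpl" (len 6), cursors c1@1 c2@5, authorship 1...2.
After op 2 (add_cursor(1)): buffer="pbetpl" (len 6), cursors c1@1 c3@1 c2@5, authorship 1...2.
After op 3 (move_right): buffer="pbetpl" (len 6), cursors c1@2 c3@2 c2@6, authorship 1...2.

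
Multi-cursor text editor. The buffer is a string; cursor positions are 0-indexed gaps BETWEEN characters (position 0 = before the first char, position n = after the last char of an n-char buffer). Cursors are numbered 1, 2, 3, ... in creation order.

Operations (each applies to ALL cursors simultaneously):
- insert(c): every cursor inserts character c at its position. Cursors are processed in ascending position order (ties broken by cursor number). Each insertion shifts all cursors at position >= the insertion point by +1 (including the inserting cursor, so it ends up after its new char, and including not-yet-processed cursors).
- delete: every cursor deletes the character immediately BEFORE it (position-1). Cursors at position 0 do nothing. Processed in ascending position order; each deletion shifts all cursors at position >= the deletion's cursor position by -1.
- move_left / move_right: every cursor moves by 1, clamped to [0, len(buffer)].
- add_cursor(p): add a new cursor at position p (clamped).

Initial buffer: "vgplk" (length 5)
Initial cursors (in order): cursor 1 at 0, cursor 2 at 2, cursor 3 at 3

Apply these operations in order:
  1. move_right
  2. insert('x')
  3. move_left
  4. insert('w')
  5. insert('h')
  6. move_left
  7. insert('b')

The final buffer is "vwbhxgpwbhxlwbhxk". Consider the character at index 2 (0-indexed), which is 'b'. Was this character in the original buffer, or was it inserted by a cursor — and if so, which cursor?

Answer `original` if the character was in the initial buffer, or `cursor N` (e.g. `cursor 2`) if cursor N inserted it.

After op 1 (move_right): buffer="vgplk" (len 5), cursors c1@1 c2@3 c3@4, authorship .....
After op 2 (insert('x')): buffer="vxgpxlxk" (len 8), cursors c1@2 c2@5 c3@7, authorship .1..2.3.
After op 3 (move_left): buffer="vxgpxlxk" (len 8), cursors c1@1 c2@4 c3@6, authorship .1..2.3.
After op 4 (insert('w')): buffer="vwxgpwxlwxk" (len 11), cursors c1@2 c2@6 c3@9, authorship .11..22.33.
After op 5 (insert('h')): buffer="vwhxgpwhxlwhxk" (len 14), cursors c1@3 c2@8 c3@12, authorship .111..222.333.
After op 6 (move_left): buffer="vwhxgpwhxlwhxk" (len 14), cursors c1@2 c2@7 c3@11, authorship .111..222.333.
After op 7 (insert('b')): buffer="vwbhxgpwbhxlwbhxk" (len 17), cursors c1@3 c2@9 c3@14, authorship .1111..2222.3333.
Authorship (.=original, N=cursor N): . 1 1 1 1 . . 2 2 2 2 . 3 3 3 3 .
Index 2: author = 1

Answer: cursor 1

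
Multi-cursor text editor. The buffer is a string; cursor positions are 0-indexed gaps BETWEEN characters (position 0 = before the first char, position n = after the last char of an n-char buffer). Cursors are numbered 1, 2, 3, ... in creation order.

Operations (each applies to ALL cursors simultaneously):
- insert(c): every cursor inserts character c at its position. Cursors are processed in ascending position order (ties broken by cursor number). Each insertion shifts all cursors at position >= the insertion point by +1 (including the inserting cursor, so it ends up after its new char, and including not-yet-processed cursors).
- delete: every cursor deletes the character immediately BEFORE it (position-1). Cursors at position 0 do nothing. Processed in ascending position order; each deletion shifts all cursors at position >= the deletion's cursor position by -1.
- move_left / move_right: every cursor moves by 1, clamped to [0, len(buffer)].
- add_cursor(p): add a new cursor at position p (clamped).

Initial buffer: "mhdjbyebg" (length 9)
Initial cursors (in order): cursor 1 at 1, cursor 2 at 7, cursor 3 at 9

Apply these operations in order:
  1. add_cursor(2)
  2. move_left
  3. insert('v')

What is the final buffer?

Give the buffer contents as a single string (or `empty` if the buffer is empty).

Answer: vmvhdjbyvebvg

Derivation:
After op 1 (add_cursor(2)): buffer="mhdjbyebg" (len 9), cursors c1@1 c4@2 c2@7 c3@9, authorship .........
After op 2 (move_left): buffer="mhdjbyebg" (len 9), cursors c1@0 c4@1 c2@6 c3@8, authorship .........
After op 3 (insert('v')): buffer="vmvhdjbyvebvg" (len 13), cursors c1@1 c4@3 c2@9 c3@12, authorship 1.4.....2..3.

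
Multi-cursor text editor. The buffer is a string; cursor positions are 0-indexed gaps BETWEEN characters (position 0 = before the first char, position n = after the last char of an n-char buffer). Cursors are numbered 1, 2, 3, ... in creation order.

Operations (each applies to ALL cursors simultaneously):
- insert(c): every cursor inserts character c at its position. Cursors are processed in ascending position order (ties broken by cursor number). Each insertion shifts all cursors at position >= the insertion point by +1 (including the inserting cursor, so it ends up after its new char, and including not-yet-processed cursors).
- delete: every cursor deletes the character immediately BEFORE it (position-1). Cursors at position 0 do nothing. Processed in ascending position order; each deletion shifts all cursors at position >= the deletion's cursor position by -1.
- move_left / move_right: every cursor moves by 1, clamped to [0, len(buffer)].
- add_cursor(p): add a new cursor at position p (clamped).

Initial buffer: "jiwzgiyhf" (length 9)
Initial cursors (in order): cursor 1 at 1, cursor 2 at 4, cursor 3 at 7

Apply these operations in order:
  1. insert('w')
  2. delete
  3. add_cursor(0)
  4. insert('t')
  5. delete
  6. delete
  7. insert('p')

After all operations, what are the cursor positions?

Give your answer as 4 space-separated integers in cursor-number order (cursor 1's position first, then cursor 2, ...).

Answer: 2 5 8 2

Derivation:
After op 1 (insert('w')): buffer="jwiwzwgiywhf" (len 12), cursors c1@2 c2@6 c3@10, authorship .1...2...3..
After op 2 (delete): buffer="jiwzgiyhf" (len 9), cursors c1@1 c2@4 c3@7, authorship .........
After op 3 (add_cursor(0)): buffer="jiwzgiyhf" (len 9), cursors c4@0 c1@1 c2@4 c3@7, authorship .........
After op 4 (insert('t')): buffer="tjtiwztgiythf" (len 13), cursors c4@1 c1@3 c2@7 c3@11, authorship 4.1...2...3..
After op 5 (delete): buffer="jiwzgiyhf" (len 9), cursors c4@0 c1@1 c2@4 c3@7, authorship .........
After op 6 (delete): buffer="iwgihf" (len 6), cursors c1@0 c4@0 c2@2 c3@4, authorship ......
After op 7 (insert('p')): buffer="ppiwpgiphf" (len 10), cursors c1@2 c4@2 c2@5 c3@8, authorship 14..2..3..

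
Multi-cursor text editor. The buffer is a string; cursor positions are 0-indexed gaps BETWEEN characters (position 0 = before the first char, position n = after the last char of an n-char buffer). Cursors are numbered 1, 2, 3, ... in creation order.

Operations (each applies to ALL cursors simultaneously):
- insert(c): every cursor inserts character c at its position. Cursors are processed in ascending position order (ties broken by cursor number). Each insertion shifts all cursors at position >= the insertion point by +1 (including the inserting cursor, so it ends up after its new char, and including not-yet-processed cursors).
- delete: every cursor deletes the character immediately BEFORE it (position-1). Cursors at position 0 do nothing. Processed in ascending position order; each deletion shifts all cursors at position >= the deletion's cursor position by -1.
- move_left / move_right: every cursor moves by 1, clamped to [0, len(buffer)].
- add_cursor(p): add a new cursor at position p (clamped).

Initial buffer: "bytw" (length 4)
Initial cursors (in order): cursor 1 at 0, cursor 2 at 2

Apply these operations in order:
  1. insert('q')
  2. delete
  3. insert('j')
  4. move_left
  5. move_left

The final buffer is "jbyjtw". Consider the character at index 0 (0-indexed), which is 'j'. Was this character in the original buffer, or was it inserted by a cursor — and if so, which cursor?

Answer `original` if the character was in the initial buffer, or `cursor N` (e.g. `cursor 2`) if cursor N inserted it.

After op 1 (insert('q')): buffer="qbyqtw" (len 6), cursors c1@1 c2@4, authorship 1..2..
After op 2 (delete): buffer="bytw" (len 4), cursors c1@0 c2@2, authorship ....
After op 3 (insert('j')): buffer="jbyjtw" (len 6), cursors c1@1 c2@4, authorship 1..2..
After op 4 (move_left): buffer="jbyjtw" (len 6), cursors c1@0 c2@3, authorship 1..2..
After op 5 (move_left): buffer="jbyjtw" (len 6), cursors c1@0 c2@2, authorship 1..2..
Authorship (.=original, N=cursor N): 1 . . 2 . .
Index 0: author = 1

Answer: cursor 1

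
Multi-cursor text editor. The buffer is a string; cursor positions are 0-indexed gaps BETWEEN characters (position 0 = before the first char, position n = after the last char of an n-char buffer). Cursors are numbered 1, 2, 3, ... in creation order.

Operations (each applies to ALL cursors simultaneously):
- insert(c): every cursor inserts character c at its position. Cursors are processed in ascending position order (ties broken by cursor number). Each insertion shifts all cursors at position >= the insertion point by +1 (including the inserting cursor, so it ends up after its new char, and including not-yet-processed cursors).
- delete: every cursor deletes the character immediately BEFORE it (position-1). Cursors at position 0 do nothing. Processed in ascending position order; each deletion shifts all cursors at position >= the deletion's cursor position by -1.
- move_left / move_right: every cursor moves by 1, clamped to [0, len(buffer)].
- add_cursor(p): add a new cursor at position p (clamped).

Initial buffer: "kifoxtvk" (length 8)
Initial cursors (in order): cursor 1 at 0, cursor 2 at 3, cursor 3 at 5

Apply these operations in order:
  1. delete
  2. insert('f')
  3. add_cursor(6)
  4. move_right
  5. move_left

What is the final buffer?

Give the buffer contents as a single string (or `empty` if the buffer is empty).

Answer: fkifoftvk

Derivation:
After op 1 (delete): buffer="kiotvk" (len 6), cursors c1@0 c2@2 c3@3, authorship ......
After op 2 (insert('f')): buffer="fkifoftvk" (len 9), cursors c1@1 c2@4 c3@6, authorship 1..2.3...
After op 3 (add_cursor(6)): buffer="fkifoftvk" (len 9), cursors c1@1 c2@4 c3@6 c4@6, authorship 1..2.3...
After op 4 (move_right): buffer="fkifoftvk" (len 9), cursors c1@2 c2@5 c3@7 c4@7, authorship 1..2.3...
After op 5 (move_left): buffer="fkifoftvk" (len 9), cursors c1@1 c2@4 c3@6 c4@6, authorship 1..2.3...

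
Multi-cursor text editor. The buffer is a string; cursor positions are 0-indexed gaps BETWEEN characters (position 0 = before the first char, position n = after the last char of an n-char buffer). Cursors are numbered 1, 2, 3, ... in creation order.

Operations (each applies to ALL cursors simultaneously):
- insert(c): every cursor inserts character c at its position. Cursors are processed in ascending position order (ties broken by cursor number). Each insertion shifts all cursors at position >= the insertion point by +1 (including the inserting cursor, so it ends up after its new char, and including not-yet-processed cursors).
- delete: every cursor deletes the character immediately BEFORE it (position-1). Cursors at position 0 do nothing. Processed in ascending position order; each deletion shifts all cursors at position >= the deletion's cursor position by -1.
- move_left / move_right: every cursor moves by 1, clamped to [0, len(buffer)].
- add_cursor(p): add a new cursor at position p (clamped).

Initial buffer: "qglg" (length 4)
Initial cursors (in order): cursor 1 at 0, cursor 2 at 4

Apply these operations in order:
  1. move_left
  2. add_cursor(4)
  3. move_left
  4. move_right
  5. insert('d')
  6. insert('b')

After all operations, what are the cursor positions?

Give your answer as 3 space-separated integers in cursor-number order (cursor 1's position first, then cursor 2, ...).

Answer: 3 7 10

Derivation:
After op 1 (move_left): buffer="qglg" (len 4), cursors c1@0 c2@3, authorship ....
After op 2 (add_cursor(4)): buffer="qglg" (len 4), cursors c1@0 c2@3 c3@4, authorship ....
After op 3 (move_left): buffer="qglg" (len 4), cursors c1@0 c2@2 c3@3, authorship ....
After op 4 (move_right): buffer="qglg" (len 4), cursors c1@1 c2@3 c3@4, authorship ....
After op 5 (insert('d')): buffer="qdgldgd" (len 7), cursors c1@2 c2@5 c3@7, authorship .1..2.3
After op 6 (insert('b')): buffer="qdbgldbgdb" (len 10), cursors c1@3 c2@7 c3@10, authorship .11..22.33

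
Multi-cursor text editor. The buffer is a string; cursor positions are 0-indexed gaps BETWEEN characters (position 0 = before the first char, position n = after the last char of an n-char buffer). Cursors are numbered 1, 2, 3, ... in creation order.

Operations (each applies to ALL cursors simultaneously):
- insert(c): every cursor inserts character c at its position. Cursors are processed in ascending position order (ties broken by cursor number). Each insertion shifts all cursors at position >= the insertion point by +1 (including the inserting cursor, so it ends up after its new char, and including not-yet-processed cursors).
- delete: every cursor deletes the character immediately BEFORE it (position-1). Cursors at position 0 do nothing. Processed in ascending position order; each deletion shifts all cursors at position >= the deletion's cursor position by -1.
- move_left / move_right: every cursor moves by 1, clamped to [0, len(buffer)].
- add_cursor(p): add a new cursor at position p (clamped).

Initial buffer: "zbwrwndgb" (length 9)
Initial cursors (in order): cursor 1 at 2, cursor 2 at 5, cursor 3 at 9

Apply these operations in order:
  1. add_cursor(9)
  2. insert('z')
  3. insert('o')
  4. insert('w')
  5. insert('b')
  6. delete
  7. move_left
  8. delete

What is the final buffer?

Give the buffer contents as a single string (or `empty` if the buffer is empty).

After op 1 (add_cursor(9)): buffer="zbwrwndgb" (len 9), cursors c1@2 c2@5 c3@9 c4@9, authorship .........
After op 2 (insert('z')): buffer="zbzwrwzndgbzz" (len 13), cursors c1@3 c2@7 c3@13 c4@13, authorship ..1...2....34
After op 3 (insert('o')): buffer="zbzowrwzondgbzzoo" (len 17), cursors c1@4 c2@9 c3@17 c4@17, authorship ..11...22....3434
After op 4 (insert('w')): buffer="zbzowwrwzowndgbzzooww" (len 21), cursors c1@5 c2@11 c3@21 c4@21, authorship ..111...222....343434
After op 5 (insert('b')): buffer="zbzowbwrwzowbndgbzzoowwbb" (len 25), cursors c1@6 c2@13 c3@25 c4@25, authorship ..1111...2222....34343434
After op 6 (delete): buffer="zbzowwrwzowndgbzzooww" (len 21), cursors c1@5 c2@11 c3@21 c4@21, authorship ..111...222....343434
After op 7 (move_left): buffer="zbzowwrwzowndgbzzooww" (len 21), cursors c1@4 c2@10 c3@20 c4@20, authorship ..111...222....343434
After op 8 (delete): buffer="zbzwwrwzwndgbzzow" (len 17), cursors c1@3 c2@8 c3@16 c4@16, authorship ..11...22....3434

Answer: zbzwwrwzwndgbzzow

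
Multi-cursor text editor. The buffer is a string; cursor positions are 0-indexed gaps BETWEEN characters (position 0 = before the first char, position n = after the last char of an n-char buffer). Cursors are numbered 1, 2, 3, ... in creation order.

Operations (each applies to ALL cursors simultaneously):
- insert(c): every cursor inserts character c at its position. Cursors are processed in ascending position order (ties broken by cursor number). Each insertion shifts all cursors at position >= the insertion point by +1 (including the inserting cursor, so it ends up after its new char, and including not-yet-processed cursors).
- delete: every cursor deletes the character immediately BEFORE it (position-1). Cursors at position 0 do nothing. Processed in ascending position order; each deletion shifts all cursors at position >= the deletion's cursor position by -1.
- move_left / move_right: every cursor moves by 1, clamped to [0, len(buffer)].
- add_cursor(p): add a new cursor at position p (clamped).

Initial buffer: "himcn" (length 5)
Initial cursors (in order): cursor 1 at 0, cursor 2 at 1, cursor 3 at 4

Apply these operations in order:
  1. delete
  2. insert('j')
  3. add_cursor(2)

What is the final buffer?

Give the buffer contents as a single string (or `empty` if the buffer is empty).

Answer: jjimjn

Derivation:
After op 1 (delete): buffer="imn" (len 3), cursors c1@0 c2@0 c3@2, authorship ...
After op 2 (insert('j')): buffer="jjimjn" (len 6), cursors c1@2 c2@2 c3@5, authorship 12..3.
After op 3 (add_cursor(2)): buffer="jjimjn" (len 6), cursors c1@2 c2@2 c4@2 c3@5, authorship 12..3.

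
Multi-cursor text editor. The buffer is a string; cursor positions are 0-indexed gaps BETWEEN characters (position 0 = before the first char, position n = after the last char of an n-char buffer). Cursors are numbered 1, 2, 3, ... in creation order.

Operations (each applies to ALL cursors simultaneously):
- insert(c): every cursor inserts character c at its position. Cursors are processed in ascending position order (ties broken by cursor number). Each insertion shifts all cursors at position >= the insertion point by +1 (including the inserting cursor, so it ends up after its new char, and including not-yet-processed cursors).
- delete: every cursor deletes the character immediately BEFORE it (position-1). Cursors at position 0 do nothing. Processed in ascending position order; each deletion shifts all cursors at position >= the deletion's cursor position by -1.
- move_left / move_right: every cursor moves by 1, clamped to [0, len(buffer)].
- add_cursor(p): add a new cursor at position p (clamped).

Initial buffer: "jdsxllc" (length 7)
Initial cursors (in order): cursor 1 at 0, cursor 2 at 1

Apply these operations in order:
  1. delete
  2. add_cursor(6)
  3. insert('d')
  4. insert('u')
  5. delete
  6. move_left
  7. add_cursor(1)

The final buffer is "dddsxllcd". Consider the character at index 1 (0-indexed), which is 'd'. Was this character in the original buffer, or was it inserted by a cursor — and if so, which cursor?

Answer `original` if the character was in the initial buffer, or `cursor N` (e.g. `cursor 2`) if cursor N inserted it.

Answer: cursor 2

Derivation:
After op 1 (delete): buffer="dsxllc" (len 6), cursors c1@0 c2@0, authorship ......
After op 2 (add_cursor(6)): buffer="dsxllc" (len 6), cursors c1@0 c2@0 c3@6, authorship ......
After op 3 (insert('d')): buffer="dddsxllcd" (len 9), cursors c1@2 c2@2 c3@9, authorship 12......3
After op 4 (insert('u')): buffer="dduudsxllcdu" (len 12), cursors c1@4 c2@4 c3@12, authorship 1212......33
After op 5 (delete): buffer="dddsxllcd" (len 9), cursors c1@2 c2@2 c3@9, authorship 12......3
After op 6 (move_left): buffer="dddsxllcd" (len 9), cursors c1@1 c2@1 c3@8, authorship 12......3
After op 7 (add_cursor(1)): buffer="dddsxllcd" (len 9), cursors c1@1 c2@1 c4@1 c3@8, authorship 12......3
Authorship (.=original, N=cursor N): 1 2 . . . . . . 3
Index 1: author = 2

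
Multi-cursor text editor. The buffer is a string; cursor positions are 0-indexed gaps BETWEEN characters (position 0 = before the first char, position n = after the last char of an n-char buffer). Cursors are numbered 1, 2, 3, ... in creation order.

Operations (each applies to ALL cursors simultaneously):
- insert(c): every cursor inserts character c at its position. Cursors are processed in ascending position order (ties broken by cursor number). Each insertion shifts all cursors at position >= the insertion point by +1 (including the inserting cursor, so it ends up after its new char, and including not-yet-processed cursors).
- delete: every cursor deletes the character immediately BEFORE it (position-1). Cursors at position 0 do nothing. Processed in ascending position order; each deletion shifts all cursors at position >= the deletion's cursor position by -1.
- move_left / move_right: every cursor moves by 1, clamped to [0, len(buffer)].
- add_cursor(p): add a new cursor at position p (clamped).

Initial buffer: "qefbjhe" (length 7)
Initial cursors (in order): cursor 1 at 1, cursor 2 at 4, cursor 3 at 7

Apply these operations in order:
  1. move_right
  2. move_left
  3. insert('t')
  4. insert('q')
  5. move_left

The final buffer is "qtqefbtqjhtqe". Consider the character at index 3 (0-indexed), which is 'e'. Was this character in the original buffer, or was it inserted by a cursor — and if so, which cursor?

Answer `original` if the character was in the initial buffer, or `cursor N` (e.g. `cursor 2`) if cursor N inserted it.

Answer: original

Derivation:
After op 1 (move_right): buffer="qefbjhe" (len 7), cursors c1@2 c2@5 c3@7, authorship .......
After op 2 (move_left): buffer="qefbjhe" (len 7), cursors c1@1 c2@4 c3@6, authorship .......
After op 3 (insert('t')): buffer="qtefbtjhte" (len 10), cursors c1@2 c2@6 c3@9, authorship .1...2..3.
After op 4 (insert('q')): buffer="qtqefbtqjhtqe" (len 13), cursors c1@3 c2@8 c3@12, authorship .11...22..33.
After op 5 (move_left): buffer="qtqefbtqjhtqe" (len 13), cursors c1@2 c2@7 c3@11, authorship .11...22..33.
Authorship (.=original, N=cursor N): . 1 1 . . . 2 2 . . 3 3 .
Index 3: author = original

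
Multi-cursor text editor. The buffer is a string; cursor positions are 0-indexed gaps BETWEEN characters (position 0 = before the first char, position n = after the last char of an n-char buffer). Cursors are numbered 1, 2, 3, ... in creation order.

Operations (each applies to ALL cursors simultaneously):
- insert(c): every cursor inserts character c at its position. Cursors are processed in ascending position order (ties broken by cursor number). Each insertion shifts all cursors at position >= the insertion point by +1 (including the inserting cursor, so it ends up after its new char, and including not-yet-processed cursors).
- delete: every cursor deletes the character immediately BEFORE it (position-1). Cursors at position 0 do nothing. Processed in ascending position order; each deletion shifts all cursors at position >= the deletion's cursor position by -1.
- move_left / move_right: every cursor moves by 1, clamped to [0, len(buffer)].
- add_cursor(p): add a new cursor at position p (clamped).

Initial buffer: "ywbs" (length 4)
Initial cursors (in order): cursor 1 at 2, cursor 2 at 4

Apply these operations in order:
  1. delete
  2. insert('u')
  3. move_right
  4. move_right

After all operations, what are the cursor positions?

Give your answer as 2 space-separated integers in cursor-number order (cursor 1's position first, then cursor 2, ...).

Answer: 4 4

Derivation:
After op 1 (delete): buffer="yb" (len 2), cursors c1@1 c2@2, authorship ..
After op 2 (insert('u')): buffer="yubu" (len 4), cursors c1@2 c2@4, authorship .1.2
After op 3 (move_right): buffer="yubu" (len 4), cursors c1@3 c2@4, authorship .1.2
After op 4 (move_right): buffer="yubu" (len 4), cursors c1@4 c2@4, authorship .1.2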